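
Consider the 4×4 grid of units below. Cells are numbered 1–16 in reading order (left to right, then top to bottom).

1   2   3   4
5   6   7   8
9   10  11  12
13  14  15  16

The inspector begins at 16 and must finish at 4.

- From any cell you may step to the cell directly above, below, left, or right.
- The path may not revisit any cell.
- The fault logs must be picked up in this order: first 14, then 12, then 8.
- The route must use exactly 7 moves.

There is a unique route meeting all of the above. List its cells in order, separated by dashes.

16 - 15 - 14 - 10 - 11 - 12 - 8 - 4

The waypoints must appear in the order 14, 12, 8, with no cell reused.
Route from 16: left 2 to 14, up 1 to 10, right 2 to 12, up 2 to 4 — 7 moves in all.
Check: order respected (14 at step 2, 12 at step 5, 8 at step 6); 7 moves as required.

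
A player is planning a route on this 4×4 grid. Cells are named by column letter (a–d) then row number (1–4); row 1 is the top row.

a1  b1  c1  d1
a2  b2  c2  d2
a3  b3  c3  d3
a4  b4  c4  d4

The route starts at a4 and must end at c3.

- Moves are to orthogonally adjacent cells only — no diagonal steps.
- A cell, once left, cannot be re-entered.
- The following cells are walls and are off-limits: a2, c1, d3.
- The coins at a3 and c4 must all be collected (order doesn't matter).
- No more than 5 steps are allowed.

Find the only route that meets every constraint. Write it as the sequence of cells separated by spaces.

a4 a3 b3 b4 c4 c3

The budget equals the shortest possible length, so every move has to be on a shortest route through the required cells.
Route from a4: up to a3, right to b3, down to b4, right to c4, up to c3 — 5 moves in all.
Check: all required cells visited; 5 ≤ 5 moves.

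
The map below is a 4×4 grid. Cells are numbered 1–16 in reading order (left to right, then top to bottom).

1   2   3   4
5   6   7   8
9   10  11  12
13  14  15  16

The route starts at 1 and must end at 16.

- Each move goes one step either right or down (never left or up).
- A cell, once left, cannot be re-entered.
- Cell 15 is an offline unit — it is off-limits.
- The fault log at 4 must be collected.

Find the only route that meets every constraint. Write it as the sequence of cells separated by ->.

1 -> 2 -> 3 -> 4 -> 8 -> 12 -> 16

Moves only go right or down, so the column and row indices never decrease.
Route from 1: 3× right (reaching 4), 3× down (reaching 16) — 6 moves in all.
Check: all required cells visited.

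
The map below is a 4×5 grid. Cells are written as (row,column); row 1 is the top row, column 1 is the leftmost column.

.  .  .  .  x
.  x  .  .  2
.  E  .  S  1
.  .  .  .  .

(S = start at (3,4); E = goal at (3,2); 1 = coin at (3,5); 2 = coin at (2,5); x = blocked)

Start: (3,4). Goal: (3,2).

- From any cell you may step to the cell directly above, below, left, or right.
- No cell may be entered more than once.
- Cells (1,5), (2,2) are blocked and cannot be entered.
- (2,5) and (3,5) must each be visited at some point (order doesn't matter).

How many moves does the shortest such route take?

Any route passes through (2,5) and (3,5) in some order between (3,4) and (3,2). Summing Manhattan distances along each leg and taking the cheapest ordering ((3,4) → (3,5) → (2,5) → (3,2)) gives a lower bound of 1 + 1 + 4 = 6 moves.
A route of 6 moves achieves this: (3,4) → (3,5) → (2,5) → (2,4) → (2,3) → (3,3) → (3,2).
Since 6 matches the lower bound, it is optimal.

6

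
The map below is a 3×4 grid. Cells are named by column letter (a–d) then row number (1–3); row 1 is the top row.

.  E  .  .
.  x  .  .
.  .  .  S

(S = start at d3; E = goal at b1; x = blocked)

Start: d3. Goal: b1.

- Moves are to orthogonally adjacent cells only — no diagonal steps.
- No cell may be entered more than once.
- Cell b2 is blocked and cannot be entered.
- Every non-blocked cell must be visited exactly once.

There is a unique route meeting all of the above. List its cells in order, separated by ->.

Need to visit all 11 open cells exactly once, starting at d3 and ending at b1.
Cell b3 has only two open neighbours (a3 and c3), so the path must pass straight through it: one of those is the cell it's entered from and the other is where it exits.
Route from d3: 2× up (reaching d1), left to c1, 2× down (reaching c3), 2× left (reaching a3), 2× up (reaching a1), right to b1 — 10 moves in all.
Check: all 11 open cells covered.

d3 -> d2 -> d1 -> c1 -> c2 -> c3 -> b3 -> a3 -> a2 -> a1 -> b1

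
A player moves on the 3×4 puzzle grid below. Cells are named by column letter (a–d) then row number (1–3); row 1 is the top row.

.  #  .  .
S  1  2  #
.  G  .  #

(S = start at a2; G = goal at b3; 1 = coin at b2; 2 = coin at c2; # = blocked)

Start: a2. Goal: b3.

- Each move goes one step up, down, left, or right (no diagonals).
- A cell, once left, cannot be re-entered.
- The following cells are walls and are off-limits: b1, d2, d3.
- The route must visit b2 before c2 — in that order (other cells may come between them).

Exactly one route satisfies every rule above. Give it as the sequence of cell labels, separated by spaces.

The waypoints must appear in the order b2, c2, with no cell reused.
Route from a2: right 2 to c2, down 1 to c3, left 1 to b3 — 4 moves in all.
Check: order respected (1 at step 1, 2 at step 2).

a2 b2 c2 c3 b3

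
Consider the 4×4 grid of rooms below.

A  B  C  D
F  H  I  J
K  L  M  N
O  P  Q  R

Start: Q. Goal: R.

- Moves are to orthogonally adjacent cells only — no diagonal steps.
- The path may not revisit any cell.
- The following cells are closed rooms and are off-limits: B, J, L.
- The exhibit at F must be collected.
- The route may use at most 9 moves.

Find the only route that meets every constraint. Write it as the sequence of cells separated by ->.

Q -> P -> O -> K -> F -> H -> I -> M -> N -> R

Any route must reach F and still end at R within 9 moves, so the order of the required stops is forced.
Route from Q: left 2 to O, up 2 to F, right 2 to I, down 1 to M, right 1 to N, down 1 to R — 9 moves in all.
Check: all required cells visited; 9 ≤ 9 moves.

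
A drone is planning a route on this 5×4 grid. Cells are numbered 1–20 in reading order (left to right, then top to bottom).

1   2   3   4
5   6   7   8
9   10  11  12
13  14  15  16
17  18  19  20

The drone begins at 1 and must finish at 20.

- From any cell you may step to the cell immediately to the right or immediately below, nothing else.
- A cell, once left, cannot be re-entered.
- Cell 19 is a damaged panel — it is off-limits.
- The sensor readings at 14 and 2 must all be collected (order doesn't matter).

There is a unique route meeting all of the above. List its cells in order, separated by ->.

1 -> 2 -> 6 -> 10 -> 14 -> 15 -> 16 -> 20

Moves only go right or down, so the column and row indices never decrease.
Route from 1: right to 2, 3× down (reaching 14), 2× right (reaching 16), down to 20 — 7 moves in all.
Check: all required cells visited.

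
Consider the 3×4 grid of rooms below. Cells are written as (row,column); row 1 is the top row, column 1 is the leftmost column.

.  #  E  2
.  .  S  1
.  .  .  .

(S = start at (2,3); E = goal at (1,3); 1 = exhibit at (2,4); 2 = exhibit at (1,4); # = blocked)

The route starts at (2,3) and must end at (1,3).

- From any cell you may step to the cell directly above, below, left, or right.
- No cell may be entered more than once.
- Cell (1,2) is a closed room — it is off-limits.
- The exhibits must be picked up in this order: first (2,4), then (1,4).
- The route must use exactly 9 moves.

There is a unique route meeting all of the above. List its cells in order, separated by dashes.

The waypoints must appear in the order (2,4), (1,4), with no cell reused.
Route from (2,3): left 2 to (2,1), down 1 to (3,1), right 3 to (3,4), up 2 to (1,4), left 1 to (1,3) — 9 moves in all.
Check: order respected (1 at step 7, 2 at step 8); 9 moves as required.

(2,3) - (2,2) - (2,1) - (3,1) - (3,2) - (3,3) - (3,4) - (2,4) - (1,4) - (1,3)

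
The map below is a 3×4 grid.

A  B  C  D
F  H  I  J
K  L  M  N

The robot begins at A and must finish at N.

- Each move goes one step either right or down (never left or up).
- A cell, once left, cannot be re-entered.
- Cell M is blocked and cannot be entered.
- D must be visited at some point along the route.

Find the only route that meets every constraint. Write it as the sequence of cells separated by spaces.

A B C D J N

Moves only go right or down, so the column and row indices never decrease.
Route from A: right 3 to D, down 2 to N — 5 moves in all.
Check: all required cells visited.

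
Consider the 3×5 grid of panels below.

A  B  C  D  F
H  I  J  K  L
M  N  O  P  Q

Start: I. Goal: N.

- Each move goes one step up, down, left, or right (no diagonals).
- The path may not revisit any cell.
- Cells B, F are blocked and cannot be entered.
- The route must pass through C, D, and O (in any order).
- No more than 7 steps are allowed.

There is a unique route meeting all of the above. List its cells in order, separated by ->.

I -> J -> C -> D -> K -> P -> O -> N

The budget equals the shortest possible length, so every move has to be on a shortest route through the required cells.
Route from I: right 1 to J, up 1 to C, right 1 to D, down 2 to P, left 2 to N — 7 moves in all.
Check: all required cells visited; 7 ≤ 7 moves.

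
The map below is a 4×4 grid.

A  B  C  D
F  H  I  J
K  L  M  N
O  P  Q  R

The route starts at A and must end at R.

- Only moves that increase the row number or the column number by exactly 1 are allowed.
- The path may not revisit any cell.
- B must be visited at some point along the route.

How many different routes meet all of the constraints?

10

A right/down-only route from A to R makes exactly 3 down-moves and 3 right-moves in some order.
With no other constraints that would be C(6,3) = 20 routes.
Split at B and multiply the segment counts: A→B: 1; B→R: 10; product = 10.
That gives 10 routes.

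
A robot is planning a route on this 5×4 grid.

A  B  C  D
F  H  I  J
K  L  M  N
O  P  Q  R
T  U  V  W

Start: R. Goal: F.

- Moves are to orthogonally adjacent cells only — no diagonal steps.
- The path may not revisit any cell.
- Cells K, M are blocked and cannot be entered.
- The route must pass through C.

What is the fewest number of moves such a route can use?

Any route passes through C somewhere between R and F. Summing Manhattan distances along the two legs (R → C → F) gives a lower bound of 4 + 3 = 7 moves.
A route of 7 moves achieves this: R → N → J → D → C → I → H → F.
Since 7 matches the lower bound, it is optimal.

7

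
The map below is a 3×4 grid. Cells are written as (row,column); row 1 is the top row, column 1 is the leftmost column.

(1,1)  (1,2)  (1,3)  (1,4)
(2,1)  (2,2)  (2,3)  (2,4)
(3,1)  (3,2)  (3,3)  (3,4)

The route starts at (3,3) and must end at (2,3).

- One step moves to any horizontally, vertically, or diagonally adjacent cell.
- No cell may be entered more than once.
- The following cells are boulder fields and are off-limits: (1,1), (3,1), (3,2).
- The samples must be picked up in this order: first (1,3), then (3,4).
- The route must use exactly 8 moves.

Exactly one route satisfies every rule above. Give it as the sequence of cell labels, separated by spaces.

The waypoints must appear in the order (1,3), (3,4), with no cell reused.
Route from (3,3): up-left to (2,2), left to (2,1), up-right to (1,2), 2× right (reaching (1,4)), 2× down (reaching (3,4)), up-left to (2,3) — 8 moves in all.
Check: order respected ((1,3) at step 4, (3,4) at step 7); 8 moves as required.

(3,3) (2,2) (2,1) (1,2) (1,3) (1,4) (2,4) (3,4) (2,3)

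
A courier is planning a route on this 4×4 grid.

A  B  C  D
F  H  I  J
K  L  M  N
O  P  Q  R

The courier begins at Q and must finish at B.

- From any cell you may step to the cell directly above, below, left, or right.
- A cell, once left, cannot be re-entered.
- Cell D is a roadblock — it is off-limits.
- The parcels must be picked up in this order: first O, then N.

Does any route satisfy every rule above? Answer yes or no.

yes

One route that works: Q → P → O → K → L → M → N → J → I → C → B.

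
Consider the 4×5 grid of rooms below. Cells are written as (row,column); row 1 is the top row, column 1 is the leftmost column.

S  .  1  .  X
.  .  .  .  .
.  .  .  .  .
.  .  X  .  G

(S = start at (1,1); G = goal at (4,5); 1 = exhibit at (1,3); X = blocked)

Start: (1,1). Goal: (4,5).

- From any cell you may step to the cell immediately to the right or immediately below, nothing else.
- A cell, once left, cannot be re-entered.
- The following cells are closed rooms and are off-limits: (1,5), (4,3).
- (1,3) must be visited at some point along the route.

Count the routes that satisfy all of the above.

A right/down-only route from (1,1) to (4,5) makes exactly 3 down-moves and 4 right-moves in some order.
With no other constraints that would be C(7,3) = 35 routes.
Split at (1,3) and multiply the segment counts (each segment already excludes blocked cells): (1,1)→(1,3): 1; (1,3)→(4,5): 8; product = 8.
That gives 8 routes.

8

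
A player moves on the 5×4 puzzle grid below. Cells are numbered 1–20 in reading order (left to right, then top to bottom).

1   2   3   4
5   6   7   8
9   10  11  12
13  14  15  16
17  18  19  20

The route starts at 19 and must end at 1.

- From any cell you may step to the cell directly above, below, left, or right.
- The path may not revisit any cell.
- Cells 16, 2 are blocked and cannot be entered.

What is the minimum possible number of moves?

The Manhattan distance from 19 to 1 is |5−1| + |3−1| = 6, so at least 6 moves are needed.
A route of 6 moves achieves this: 19 → 15 → 11 → 7 → 6 → 5 → 1.
Since 6 matches the lower bound, it is optimal.

6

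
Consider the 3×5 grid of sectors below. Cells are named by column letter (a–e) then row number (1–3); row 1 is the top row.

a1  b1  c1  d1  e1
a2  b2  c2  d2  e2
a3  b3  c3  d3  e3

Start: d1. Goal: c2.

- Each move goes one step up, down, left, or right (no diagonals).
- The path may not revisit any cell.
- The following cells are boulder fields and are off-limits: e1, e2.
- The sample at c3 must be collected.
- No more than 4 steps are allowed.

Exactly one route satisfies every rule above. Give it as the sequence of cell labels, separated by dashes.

The budget equals the shortest possible length, so every move has to be on a shortest route through the required cells.
Route from d1: down 2 to d3, left 1 to c3, up 1 to c2 — 4 moves in all.
Check: all required cells visited; 4 ≤ 4 moves.

d1 - d2 - d3 - c3 - c2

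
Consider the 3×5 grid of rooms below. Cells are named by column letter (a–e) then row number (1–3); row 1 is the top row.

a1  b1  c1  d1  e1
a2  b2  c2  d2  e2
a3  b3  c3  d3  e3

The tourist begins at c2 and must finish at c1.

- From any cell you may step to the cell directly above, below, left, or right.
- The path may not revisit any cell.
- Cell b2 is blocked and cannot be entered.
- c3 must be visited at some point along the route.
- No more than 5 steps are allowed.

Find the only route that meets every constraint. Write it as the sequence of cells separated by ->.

c2 -> c3 -> d3 -> d2 -> d1 -> c1

The 5-move cap with required stops at c3 leaves no slack for detours.
Route from c2: down to c3, right to d3, 2× up (reaching d1), left to c1 — 5 moves in all.
Check: all required cells visited; 5 ≤ 5 moves.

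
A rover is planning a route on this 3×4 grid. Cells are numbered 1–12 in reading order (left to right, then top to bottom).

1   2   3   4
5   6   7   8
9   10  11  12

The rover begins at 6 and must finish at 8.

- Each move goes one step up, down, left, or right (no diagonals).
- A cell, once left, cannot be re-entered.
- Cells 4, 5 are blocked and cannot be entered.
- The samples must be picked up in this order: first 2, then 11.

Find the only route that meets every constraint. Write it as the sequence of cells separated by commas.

The waypoints must appear in the order 2, 11, with no cell reused.
Route from 6: up to 2, right to 3, 2× down (reaching 11), right to 12, up to 8 — 6 moves in all.
Check: order respected (2 at step 1, 11 at step 4).

6, 2, 3, 7, 11, 12, 8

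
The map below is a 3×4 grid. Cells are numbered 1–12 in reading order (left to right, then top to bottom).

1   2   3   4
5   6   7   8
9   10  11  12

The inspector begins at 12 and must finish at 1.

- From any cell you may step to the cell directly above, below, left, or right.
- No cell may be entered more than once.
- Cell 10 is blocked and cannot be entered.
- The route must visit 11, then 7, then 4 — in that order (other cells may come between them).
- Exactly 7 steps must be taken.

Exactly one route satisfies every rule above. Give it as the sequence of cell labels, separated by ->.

12 -> 11 -> 7 -> 8 -> 4 -> 3 -> 2 -> 1

The waypoints must appear in the order 11, 7, 4, with no cell reused.
Route from 12: left 1 to 11, up 1 to 7, right 1 to 8, up 1 to 4, left 3 to 1 — 7 moves in all.
Check: order respected (11 at step 1, 7 at step 2, 4 at step 4); 7 moves as required.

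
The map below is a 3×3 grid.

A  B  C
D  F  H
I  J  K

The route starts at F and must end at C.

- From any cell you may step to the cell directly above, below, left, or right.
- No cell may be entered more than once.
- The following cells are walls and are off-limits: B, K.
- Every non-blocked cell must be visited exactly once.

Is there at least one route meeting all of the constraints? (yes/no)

no

Cell A has only one open neighbour but is neither the start nor the goal, so a Hamiltonian route would have to both enter and leave it through the same neighbour — impossible without revisiting.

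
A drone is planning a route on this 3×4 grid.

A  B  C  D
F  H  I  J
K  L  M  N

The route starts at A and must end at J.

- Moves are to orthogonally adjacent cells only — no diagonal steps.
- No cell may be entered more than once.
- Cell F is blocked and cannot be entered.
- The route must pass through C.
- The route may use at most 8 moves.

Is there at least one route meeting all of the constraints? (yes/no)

One route that works: A → B → C → I → J.

yes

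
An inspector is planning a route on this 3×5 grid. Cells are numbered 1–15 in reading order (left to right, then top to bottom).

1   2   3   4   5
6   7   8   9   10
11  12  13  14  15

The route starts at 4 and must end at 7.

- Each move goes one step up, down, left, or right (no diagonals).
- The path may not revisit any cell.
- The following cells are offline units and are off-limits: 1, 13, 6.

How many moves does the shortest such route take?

The Manhattan distance from 4 to 7 is |1−2| + |4−2| = 3, so at least 3 moves are needed.
A route of 3 moves achieves this: 4 → 9 → 8 → 7.
Since 3 matches the lower bound, it is optimal.

3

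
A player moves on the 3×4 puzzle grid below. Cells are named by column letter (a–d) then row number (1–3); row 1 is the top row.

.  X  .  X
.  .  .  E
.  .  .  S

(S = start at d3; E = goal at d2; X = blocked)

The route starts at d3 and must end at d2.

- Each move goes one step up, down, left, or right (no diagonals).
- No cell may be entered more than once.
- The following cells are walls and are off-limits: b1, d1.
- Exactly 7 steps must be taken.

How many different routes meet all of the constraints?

Need simple routes of exactly 7 moves from d3 to d2 (Manhattan distance 1, so 3 moves are spent on a detour and 3 undoing it).
Enumerating: d3 c3 b3 a3 a2 b2 c2 d2.
That gives 1 route.

1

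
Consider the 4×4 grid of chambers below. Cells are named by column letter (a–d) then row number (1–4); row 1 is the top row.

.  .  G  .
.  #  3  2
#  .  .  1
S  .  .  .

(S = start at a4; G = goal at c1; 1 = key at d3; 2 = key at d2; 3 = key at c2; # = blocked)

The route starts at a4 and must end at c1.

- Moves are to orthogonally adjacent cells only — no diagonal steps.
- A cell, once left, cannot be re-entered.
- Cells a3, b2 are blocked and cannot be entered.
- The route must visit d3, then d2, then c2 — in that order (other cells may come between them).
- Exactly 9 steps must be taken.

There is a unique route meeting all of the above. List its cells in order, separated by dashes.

a4 - b4 - b3 - c3 - c4 - d4 - d3 - d2 - c2 - c1

The waypoints must appear in the order d3, d2, c2, with no cell reused.
Route from a4: right 1 to b4, up 1 to b3, right 1 to c3, down 1 to c4, right 1 to d4, up 2 to d2, left 1 to c2, up 1 to c1 — 9 moves in all.
Check: order respected (1 at step 6, 2 at step 7, 3 at step 8); 9 moves as required.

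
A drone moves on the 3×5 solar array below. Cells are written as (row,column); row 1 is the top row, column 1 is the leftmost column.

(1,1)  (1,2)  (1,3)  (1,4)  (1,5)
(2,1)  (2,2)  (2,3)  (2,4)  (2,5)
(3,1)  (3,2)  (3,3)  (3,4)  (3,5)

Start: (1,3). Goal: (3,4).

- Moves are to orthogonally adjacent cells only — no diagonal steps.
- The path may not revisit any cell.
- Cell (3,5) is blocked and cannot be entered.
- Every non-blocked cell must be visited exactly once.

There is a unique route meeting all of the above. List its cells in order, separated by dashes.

Need to visit all 14 open cells exactly once, starting at (1,3) and ending at (3,4).
Cell (1,1) has only two open neighbours ((2,1) and (1,2)), so the path must pass straight through it: one of those is the cell it's entered from and the other is where it exits.
Route from (1,3): 2× right (reaching (1,5)), down to (2,5), 3× left (reaching (2,2)), up to (1,2), left to (1,1), 2× down (reaching (3,1)), 3× right (reaching (3,4)) — 13 moves in all.
Check: all 14 open cells covered.

(1,3) - (1,4) - (1,5) - (2,5) - (2,4) - (2,3) - (2,2) - (1,2) - (1,1) - (2,1) - (3,1) - (3,2) - (3,3) - (3,4)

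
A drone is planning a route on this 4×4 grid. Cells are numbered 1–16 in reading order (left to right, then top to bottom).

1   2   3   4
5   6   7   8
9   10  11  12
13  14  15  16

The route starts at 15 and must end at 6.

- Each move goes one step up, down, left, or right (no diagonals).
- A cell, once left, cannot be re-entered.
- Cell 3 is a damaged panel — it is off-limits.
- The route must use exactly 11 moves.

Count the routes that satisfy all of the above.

3

Need simple routes of exactly 11 moves from 15 to 6 (Manhattan distance 3, so 4 moves are spent on a detour and 4 undoing it).
Enumerating: 15 16 12 8 7 11 10 14 13 9 5 6 | 15 16 12 8 7 11 10 9 5 1 2 6 | 15 16 12 11 10 14 13 9 5 1 2 6.
That gives 3 routes.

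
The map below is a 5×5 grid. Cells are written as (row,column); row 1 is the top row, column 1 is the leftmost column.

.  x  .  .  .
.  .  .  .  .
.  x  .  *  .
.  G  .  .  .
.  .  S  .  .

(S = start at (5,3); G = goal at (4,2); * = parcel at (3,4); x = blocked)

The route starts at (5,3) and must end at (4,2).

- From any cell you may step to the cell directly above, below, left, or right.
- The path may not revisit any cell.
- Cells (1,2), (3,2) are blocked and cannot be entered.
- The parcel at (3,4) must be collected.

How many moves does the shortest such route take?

6

Any route passes through (3,4) somewhere between (5,3) and (4,2). Summing Manhattan distances along the two legs ((5,3) → (3,4) → (4,2)) gives a lower bound of 3 + 3 = 6 moves.
A route of 6 moves achieves this: (5,3) → (5,4) → (4,4) → (3,4) → (3,3) → (4,3) → (4,2).
Since 6 matches the lower bound, it is optimal.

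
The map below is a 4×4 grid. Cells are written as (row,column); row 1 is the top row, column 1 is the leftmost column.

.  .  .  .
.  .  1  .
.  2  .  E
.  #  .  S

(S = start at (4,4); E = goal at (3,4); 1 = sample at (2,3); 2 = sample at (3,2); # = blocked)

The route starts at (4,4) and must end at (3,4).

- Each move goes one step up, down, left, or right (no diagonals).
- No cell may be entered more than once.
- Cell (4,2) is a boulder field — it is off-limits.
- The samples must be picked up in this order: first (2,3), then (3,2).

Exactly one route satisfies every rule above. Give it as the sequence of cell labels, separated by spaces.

The waypoints must appear in the order (2,3), (3,2), with no cell reused.
Route from (4,4): left 1 to (4,3), up 2 to (2,3), left 1 to (2,2), down 1 to (3,2), left 1 to (3,1), up 2 to (1,1), right 3 to (1,4), down 2 to (3,4) — 13 moves in all.
Check: order respected (1 at step 3, 2 at step 5).

(4,4) (4,3) (3,3) (2,3) (2,2) (3,2) (3,1) (2,1) (1,1) (1,2) (1,3) (1,4) (2,4) (3,4)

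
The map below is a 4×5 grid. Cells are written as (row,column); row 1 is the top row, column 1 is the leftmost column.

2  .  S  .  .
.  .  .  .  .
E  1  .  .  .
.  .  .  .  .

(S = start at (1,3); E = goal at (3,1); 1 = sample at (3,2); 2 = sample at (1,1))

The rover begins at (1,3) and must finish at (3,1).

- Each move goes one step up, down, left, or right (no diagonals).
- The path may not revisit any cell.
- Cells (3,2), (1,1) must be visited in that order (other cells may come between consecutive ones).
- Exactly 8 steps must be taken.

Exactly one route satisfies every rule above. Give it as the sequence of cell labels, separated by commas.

(1,3), (2,3), (3,3), (3,2), (2,2), (1,2), (1,1), (2,1), (3,1)

The waypoints must appear in the order (3,2), (1,1), with no cell reused.
Route from (1,3): down 2 to (3,3), left 1 to (3,2), up 2 to (1,2), left 1 to (1,1), down 2 to (3,1) — 8 moves in all.
Check: order respected (1 at step 3, 2 at step 6); 8 moves as required.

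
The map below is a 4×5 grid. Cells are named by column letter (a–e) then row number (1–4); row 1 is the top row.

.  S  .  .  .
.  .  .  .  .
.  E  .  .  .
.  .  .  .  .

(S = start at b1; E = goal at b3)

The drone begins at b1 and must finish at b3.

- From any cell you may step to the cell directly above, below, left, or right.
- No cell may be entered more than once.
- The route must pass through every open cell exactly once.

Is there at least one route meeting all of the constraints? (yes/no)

Colour the cells like a checkerboard: each orthogonal step flips colour, so a Hamiltonian route alternates colours. Here there are 10 cells of one colour and 10 of the other, with start on the same colour as the goal — the counts and endpoints can't be arranged into an alternating sequence of length 20, so no Hamiltonian route exists.

no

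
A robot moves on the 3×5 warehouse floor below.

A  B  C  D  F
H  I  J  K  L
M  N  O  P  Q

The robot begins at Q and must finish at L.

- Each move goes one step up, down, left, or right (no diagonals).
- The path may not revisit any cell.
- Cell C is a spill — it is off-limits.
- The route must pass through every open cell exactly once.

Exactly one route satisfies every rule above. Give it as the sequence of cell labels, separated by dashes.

Need to visit all 14 open cells exactly once, starting at Q and ending at L.
Cell B has only two open neighbours (I and A), so the path must pass straight through it: one of those is the cell it's entered from and the other is where it exits.
Route from Q: left 4 to M, up 2 to A, right 1 to B, down 1 to I, right 2 to K, up 1 to D, right 1 to F, down 1 to L — 13 moves in all.
Check: all 14 open cells covered.

Q - P - O - N - M - H - A - B - I - J - K - D - F - L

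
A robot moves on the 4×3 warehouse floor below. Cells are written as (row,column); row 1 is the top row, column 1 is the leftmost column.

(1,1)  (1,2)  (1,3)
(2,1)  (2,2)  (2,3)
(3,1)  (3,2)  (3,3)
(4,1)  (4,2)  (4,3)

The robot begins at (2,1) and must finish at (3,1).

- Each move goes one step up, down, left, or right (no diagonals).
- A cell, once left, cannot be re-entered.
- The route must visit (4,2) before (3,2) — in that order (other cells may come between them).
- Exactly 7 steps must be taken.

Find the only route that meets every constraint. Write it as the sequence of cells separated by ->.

(2,1) -> (2,2) -> (2,3) -> (3,3) -> (4,3) -> (4,2) -> (3,2) -> (3,1)

The waypoints must appear in the order (4,2), (3,2), with no cell reused.
Route from (2,1): 2× right (reaching (2,3)), 2× down (reaching (4,3)), left to (4,2), up to (3,2), left to (3,1) — 7 moves in all.
Check: order respected ((4,2) at step 5, (3,2) at step 6); 7 moves as required.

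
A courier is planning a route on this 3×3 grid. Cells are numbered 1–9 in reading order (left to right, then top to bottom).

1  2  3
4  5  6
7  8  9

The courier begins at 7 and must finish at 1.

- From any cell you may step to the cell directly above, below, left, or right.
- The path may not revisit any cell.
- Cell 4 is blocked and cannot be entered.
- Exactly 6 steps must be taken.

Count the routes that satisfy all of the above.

Need simple routes of exactly 6 moves from 7 to 1 (Manhattan distance 2, so 2 moves are spent on a detour and 2 undoing it).
Enumerating: 7 8 5 6 3 2 1 | 7 8 9 6 3 2 1 | 7 8 9 6 5 2 1.
That gives 3 routes.

3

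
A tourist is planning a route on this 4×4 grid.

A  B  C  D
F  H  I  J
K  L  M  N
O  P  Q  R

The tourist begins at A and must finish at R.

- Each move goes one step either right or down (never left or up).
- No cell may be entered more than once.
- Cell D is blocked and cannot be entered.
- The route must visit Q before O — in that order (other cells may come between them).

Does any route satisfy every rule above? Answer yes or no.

no

O lies to the left of Q, so going from Q to O would need a leftward move — but moves only go right/down, so Q cannot be visited before O.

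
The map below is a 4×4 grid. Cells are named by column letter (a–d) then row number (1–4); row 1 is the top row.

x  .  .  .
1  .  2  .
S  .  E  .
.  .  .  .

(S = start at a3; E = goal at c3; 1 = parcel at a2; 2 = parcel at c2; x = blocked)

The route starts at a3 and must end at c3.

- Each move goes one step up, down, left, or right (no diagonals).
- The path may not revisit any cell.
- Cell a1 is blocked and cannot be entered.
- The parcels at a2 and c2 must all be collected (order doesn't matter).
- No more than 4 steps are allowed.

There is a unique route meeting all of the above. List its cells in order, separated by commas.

Any route must reach a2 and c2 and still end at c3 within 4 moves, so the order of the required stops is forced.
Route from a3: up to a2, 2× right (reaching c2), down to c3 — 4 moves in all.
Check: all required cells visited; 4 ≤ 4 moves.

a3, a2, b2, c2, c3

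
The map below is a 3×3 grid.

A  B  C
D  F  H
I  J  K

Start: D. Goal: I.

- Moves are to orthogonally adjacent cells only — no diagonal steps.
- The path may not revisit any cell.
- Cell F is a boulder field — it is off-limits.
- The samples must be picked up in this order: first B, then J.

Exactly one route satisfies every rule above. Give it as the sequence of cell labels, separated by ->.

D -> A -> B -> C -> H -> K -> J -> I

The waypoints must appear in the order B, J, with no cell reused.
Route from D: up 1 to A, right 2 to C, down 2 to K, left 2 to I — 7 moves in all.
Check: order respected (B at step 2, J at step 6).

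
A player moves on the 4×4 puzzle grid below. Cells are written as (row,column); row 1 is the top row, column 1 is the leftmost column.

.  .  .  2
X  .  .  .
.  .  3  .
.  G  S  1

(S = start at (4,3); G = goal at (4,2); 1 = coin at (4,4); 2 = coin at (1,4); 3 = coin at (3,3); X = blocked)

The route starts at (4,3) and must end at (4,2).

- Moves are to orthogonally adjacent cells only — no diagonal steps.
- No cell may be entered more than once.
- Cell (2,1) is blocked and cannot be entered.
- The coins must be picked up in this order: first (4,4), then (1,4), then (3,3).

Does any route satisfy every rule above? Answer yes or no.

yes

One route that works: (4,3) → (4,4) → (3,4) → (2,4) → (1,4) → (1,3) → (2,3) → (3,3) → (3,2) → (4,2).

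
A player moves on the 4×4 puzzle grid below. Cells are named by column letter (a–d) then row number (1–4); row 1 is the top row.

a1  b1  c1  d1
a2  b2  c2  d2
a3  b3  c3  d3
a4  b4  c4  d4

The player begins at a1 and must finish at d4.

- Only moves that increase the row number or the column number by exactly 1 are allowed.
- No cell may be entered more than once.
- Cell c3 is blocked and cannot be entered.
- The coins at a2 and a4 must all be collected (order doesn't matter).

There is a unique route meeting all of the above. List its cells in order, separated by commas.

Moves only go right or down, so the column and row indices never decrease.
Route from a1: 3× down (reaching a4), 3× right (reaching d4) — 6 moves in all.
Check: all required cells visited.

a1, a2, a3, a4, b4, c4, d4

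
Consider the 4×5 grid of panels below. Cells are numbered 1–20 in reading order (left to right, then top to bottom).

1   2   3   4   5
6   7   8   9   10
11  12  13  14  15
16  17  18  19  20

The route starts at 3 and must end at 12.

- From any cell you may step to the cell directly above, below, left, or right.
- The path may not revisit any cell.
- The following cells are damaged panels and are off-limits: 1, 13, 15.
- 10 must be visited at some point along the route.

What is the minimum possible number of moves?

Any route passes through 10 somewhere between 3 and 12. Summing Manhattan distances along the two legs (3 → 10 → 12) gives a lower bound of 3 + 4 = 7 moves.
A route of 7 moves achieves this: 3 → 4 → 5 → 10 → 9 → 8 → 7 → 12.
Since 7 matches the lower bound, it is optimal.

7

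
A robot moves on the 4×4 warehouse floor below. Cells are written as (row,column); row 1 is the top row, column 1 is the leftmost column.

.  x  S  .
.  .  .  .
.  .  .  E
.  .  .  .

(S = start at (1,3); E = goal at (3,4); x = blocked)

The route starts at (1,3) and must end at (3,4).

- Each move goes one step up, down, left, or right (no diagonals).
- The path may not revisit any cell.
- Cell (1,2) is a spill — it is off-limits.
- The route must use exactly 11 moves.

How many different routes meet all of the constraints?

Need simple routes of exactly 11 moves from (1,3) to (3,4) (Manhattan distance 3, so 4 moves are spent on a detour and 4 undoing it).
Branch systematically from the start, pruning whenever the remaining move budget drops below the Manhattan distance to (3,4) or differs from it in parity. Grouping the completions by first move — via (2,3): 2; via (1,4): 9 — and summing: 2 + 9 = 11.
That gives 11 routes.

11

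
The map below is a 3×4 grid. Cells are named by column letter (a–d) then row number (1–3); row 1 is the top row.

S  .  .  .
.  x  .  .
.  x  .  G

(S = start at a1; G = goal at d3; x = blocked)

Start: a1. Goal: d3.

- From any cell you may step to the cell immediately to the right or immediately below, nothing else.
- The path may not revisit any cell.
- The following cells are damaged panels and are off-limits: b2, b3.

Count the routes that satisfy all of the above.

3

A right/down-only route from a1 to d3 makes exactly 2 down-moves and 3 right-moves in some order.
With no other constraints that would be C(5,2) = 10 routes.
Subtract routes through each blocked cell (inclusion–exclusion for overlaps): − through b2: 6 − through b3: 3 + through b2&b3: 2 → 3.
That gives 3 routes.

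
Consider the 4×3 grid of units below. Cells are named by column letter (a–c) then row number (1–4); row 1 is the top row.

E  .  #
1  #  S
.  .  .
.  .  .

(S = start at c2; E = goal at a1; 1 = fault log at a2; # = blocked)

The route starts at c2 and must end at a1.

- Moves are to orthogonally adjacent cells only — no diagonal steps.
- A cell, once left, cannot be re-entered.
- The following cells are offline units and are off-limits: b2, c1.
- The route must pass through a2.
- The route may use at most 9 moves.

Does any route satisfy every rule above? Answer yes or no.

yes

One route that works: c2 → c3 → b3 → a3 → a2 → a1.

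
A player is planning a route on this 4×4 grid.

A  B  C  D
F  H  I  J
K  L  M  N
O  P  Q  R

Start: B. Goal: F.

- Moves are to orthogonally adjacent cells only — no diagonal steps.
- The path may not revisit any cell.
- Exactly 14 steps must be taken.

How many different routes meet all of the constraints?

6

Need simple routes of exactly 14 moves from B to F (Manhattan distance 2, so 6 moves are spent on a detour and 6 undoing it).
Enumerating: B H L M I C D J N R Q P O K F | B H I C D J N R Q M L P O K F | B C D J N R Q M I H L P O K F | B C D J N R Q P O K L M I H F | B C D J I M N R Q P O K L H F | B C D J I H L M N R Q P O K F.
That gives 6 routes.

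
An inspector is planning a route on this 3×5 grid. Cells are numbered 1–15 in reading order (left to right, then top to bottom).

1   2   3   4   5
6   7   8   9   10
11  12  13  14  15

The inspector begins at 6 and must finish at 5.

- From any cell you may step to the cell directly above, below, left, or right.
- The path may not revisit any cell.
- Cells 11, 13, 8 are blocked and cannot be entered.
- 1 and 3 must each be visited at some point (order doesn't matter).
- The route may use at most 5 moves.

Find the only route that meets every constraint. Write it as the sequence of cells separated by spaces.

6 1 2 3 4 5

The budget equals the shortest possible length, so every move has to be on a shortest route through the required cells.
Route from 6: up 1 to 1, right 4 to 5 — 5 moves in all.
Check: all required cells visited; 5 ≤ 5 moves.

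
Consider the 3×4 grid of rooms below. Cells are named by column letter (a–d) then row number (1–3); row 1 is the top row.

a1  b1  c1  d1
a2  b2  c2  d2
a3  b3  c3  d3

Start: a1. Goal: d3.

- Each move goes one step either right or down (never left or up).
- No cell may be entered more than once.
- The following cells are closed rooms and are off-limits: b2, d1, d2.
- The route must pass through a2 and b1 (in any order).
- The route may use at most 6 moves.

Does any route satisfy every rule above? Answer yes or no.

a2 is below but to the left of b1: going b1 → a2 would need a leftward move and a2 → b1 an upward move, so no right/down-only route can visit both required cells.

no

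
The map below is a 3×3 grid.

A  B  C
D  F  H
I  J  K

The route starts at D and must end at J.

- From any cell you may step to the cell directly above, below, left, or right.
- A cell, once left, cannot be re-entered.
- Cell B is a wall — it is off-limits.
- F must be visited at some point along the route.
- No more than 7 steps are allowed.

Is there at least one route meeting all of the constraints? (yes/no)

yes

One route that works: D → F → J.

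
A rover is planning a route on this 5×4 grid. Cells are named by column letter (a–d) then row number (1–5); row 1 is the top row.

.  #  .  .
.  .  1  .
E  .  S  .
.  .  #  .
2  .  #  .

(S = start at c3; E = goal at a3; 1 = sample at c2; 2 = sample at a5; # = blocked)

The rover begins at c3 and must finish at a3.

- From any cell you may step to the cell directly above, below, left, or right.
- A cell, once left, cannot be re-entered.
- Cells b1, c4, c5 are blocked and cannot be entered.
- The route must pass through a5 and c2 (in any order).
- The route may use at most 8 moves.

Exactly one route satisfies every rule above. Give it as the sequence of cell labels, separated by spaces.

c3 c2 b2 b3 b4 b5 a5 a4 a3

The budget equals the shortest possible length, so every move has to be on a shortest route through the required cells.
Route from c3: up 1 to c2, left 1 to b2, down 3 to b5, left 1 to a5, up 2 to a3 — 8 moves in all.
Check: all required cells visited; 8 ≤ 8 moves.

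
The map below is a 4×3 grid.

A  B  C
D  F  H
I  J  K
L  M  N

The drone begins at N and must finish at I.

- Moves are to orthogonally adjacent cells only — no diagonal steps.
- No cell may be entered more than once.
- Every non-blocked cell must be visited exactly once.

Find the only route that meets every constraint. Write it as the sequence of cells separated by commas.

N, K, H, C, B, A, D, F, J, M, L, I

Need to visit all 12 open cells exactly once, starting at N and ending at I.
Route from N: 3× up (reaching C), 2× left (reaching A), down to D, right to F, 2× down (reaching M), left to L, up to I — 11 moves in all.
Check: all 12 open cells covered.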